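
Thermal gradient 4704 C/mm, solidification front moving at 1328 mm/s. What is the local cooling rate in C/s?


CR = 4704 * 1328 = 6246912 C/s


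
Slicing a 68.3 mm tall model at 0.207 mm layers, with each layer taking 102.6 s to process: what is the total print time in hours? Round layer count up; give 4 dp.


Layers = ceil(68.3/0.207) = 330
t = 330 * 102.6 / 3600 = 9.405 hrs


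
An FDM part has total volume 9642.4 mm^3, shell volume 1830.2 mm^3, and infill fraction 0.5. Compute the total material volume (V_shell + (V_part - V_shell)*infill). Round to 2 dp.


V_infill = (9642.4 - 1830.2) * 0.5 = 3906.1
V_total = 1830.2 + 3906.1 = 5736.3 mm^3


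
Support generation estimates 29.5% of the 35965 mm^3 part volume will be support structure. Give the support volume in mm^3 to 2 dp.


V_support = 35965 * 0.295 = 10609.68 mm^3


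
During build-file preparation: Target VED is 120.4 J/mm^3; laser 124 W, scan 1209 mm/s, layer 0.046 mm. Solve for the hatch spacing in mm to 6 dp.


h = 124 / (120.4*1209*0.046) = 0.018519 mm


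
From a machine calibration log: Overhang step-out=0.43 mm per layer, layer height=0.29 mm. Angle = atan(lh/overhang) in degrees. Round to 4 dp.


angle = atan(0.29/0.43) = 33.9965 degrees


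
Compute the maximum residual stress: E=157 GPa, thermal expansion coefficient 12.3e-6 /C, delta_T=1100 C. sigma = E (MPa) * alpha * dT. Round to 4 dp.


sigma = 157*1000 * 12.3e-6 * 1100 = 2124.21 MPa


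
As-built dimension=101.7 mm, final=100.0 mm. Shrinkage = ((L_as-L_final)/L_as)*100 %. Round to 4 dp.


Shrinkage = ((101.7-100.0)/101.7)*100 = 1.6716 %


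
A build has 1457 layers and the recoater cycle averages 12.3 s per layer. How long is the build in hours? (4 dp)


t = 1457 * 12.3 / 3600 = 4.9781 hrs


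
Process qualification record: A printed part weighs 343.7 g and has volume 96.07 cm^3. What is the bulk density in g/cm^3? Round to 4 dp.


rho = 343.7 / 96.07 = 3.5776 g/cm^3


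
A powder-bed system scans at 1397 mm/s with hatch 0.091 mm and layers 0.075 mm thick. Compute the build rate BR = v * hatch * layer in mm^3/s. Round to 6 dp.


Rate = 1397 * 0.091 * 0.075 = 9.534525 mm^3/s


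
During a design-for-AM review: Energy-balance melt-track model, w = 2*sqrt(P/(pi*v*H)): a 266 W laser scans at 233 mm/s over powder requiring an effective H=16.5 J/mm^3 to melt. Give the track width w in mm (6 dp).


w = 2*sqrt(266/(pi*233*16.5)) = 0.296808 mm


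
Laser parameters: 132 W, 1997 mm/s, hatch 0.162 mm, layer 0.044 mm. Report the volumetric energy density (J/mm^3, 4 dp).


E = 132 / (1997*0.162*0.044) = 9.2732 J/mm^3


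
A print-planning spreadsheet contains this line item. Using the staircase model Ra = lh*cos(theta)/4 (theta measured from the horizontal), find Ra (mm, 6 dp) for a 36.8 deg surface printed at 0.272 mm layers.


Ra = 0.272 * cos(36.8) / 4 = 0.05445 mm


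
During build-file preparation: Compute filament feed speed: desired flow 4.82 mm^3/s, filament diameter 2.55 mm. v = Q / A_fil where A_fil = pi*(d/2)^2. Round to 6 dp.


A = pi*(2.55/2)^2 = 5.107052
v = 4.82 / 5.107052 = 0.943793 mm/s


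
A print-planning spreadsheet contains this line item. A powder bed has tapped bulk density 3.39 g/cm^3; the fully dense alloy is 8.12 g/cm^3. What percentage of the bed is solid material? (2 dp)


Packing = (3.39/8.12)*100 = 41.75 %


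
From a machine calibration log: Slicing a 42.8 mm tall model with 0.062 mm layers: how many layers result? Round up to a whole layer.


Layers = ceil(42.8/0.062) = 691


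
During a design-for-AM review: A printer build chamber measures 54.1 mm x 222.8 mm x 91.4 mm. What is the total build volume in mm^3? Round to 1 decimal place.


V = 54.1 * 222.8 * 91.4 = 1101688.1 mm^3


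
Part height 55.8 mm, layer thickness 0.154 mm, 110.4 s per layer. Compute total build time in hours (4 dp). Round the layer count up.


Layers = ceil(55.8/0.154) = 363
t = 363 * 110.4 / 3600 = 11.132 hrs


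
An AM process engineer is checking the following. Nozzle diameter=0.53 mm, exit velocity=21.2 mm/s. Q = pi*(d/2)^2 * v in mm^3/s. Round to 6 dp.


A = pi*(0.53/2)^2 = 0.22061834 mm^2
Q = 0.22061834 * 21.2 = 4.677109 mm^3/s


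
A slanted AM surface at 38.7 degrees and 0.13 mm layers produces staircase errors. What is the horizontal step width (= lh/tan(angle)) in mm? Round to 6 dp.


step = 0.13 / tan(38.7) = 0.162267 mm


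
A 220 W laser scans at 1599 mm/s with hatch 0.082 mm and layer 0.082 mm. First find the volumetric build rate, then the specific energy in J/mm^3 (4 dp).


Build rate = 1599 * 0.082 * 0.082 = 10.751676 mm^3/s
SE = 220 / 10.751676 = 20.4619 J/mm^3


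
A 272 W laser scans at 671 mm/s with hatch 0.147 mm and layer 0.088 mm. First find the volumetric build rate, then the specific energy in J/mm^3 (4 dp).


Build rate = 671 * 0.147 * 0.088 = 8.680056 mm^3/s
SE = 272 / 8.680056 = 31.3362 J/mm^3


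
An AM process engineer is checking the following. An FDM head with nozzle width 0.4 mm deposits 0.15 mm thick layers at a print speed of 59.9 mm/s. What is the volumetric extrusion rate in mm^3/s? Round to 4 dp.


Rate = 0.4 * 0.15 * 59.9 = 3.594 mm^3/s


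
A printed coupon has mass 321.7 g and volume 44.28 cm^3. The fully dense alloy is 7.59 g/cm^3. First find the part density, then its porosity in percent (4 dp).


rho_part = 321.7 / 44.28 = 7.26513098 g/cm^3
Porosity = (1 - 7.26513098/7.59)*100 = 4.2802 %


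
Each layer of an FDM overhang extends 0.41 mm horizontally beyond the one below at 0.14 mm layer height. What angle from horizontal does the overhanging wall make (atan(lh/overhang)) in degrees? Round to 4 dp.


angle = atan(0.14/0.41) = 18.8532 degrees


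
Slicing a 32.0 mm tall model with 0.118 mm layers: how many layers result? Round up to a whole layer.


Layers = ceil(32.0/0.118) = 272


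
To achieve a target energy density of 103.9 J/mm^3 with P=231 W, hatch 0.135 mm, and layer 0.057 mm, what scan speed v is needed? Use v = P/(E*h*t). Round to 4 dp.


v = 231 / (103.9*0.135*0.057) = 288.9268 mm/s


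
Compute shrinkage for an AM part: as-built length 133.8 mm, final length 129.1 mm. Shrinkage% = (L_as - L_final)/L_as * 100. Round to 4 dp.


Shrinkage = ((133.8-129.1)/133.8)*100 = 3.5127 %


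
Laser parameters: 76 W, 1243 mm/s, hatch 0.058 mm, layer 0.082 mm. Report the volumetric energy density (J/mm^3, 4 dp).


E = 76 / (1243*0.058*0.082) = 12.8558 J/mm^3


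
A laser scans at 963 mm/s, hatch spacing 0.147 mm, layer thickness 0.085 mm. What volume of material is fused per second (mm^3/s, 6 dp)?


Rate = 963 * 0.147 * 0.085 = 12.032685 mm^3/s


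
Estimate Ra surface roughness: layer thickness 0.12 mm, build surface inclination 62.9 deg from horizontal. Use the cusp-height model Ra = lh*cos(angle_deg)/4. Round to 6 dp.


Ra = 0.12 * cos(62.9) / 4 = 0.013666 mm


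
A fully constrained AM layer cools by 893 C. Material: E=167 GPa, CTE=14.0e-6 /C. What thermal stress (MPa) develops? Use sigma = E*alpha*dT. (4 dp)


sigma = 167*1000 * 14.0e-6 * 893 = 2087.834 MPa


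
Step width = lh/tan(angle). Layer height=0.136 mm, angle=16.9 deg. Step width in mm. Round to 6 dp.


step = 0.136 / tan(16.9) = 0.447629 mm


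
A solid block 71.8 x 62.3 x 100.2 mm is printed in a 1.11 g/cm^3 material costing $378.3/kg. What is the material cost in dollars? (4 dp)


V = 71.8 * 62.3 * 100.2 = 448208.628 mm^3 = 448.208628 cm^3
Mass = 448.208628 * 1.11 / 1000 = 0.49751158 kg
Cost = 0.49751158 * 378.3 = 188.2086 $


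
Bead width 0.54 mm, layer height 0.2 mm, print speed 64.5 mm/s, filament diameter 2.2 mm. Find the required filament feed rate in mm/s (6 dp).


Q = 0.54 * 0.2 * 64.5 = 6.966 mm^3/s
A_fil = pi*(2.2/2)^2 = 3.80132711 mm^2
v_feed = 6.966 / 3.80132711 = 1.832518 mm/s


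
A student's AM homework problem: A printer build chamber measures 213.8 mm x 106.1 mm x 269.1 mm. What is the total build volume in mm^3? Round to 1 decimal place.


V = 213.8 * 106.1 * 269.1 = 6104312.8 mm^3


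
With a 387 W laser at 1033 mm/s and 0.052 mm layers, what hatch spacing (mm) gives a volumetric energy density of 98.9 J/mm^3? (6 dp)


h = 387 / (98.9*1033*0.052) = 0.072847 mm


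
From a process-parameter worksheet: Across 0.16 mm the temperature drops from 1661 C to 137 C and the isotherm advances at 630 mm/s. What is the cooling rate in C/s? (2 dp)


G = (1661-137)/0.16 = 9525.0 C/mm
CR = 9525.0 * 630 = 6000750.0 C/s


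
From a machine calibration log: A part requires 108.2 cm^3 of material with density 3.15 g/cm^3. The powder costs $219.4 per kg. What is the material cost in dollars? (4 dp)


Mass = 108.2*3.15/1000 = 0.34083 kg
Cost = 0.34083 * 219.4 = 74.7781 $


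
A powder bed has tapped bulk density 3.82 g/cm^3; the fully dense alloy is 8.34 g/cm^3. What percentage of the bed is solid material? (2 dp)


Packing = (3.82/8.34)*100 = 45.8 %


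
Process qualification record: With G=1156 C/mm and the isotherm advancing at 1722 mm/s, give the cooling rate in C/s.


CR = 1156 * 1722 = 1990632 C/s


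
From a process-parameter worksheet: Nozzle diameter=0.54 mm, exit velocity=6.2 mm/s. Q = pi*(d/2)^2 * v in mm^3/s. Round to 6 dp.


A = pi*(0.54/2)^2 = 0.2290221 mm^2
Q = 0.2290221 * 6.2 = 1.419937 mm^3/s


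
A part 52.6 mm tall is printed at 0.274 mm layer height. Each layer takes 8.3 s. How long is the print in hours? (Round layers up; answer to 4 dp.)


Layers = ceil(52.6/0.274) = 192
t = 192 * 8.3 / 3600 = 0.4427 hrs


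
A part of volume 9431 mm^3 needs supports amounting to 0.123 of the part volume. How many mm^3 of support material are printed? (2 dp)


V_support = 9431 * 0.123 = 1160.01 mm^3


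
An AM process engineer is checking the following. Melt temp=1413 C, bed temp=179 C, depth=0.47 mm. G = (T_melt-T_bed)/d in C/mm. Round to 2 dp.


G = (1413-179)/0.47 = 2625.53 C/mm


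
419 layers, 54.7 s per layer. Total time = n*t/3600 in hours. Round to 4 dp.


t = 419 * 54.7 / 3600 = 6.3665 hrs


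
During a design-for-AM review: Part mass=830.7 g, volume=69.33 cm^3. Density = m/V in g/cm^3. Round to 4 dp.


rho = 830.7 / 69.33 = 11.9818 g/cm^3


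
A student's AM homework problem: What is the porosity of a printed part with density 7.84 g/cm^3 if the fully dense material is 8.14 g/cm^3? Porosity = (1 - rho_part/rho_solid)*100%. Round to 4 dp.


Porosity = (1-7.84/8.14)*100 = 3.6855 %


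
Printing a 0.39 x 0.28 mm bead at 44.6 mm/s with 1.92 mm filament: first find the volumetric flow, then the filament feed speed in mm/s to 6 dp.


Q = 0.39 * 0.28 * 44.6 = 4.87032 mm^3/s
A_fil = pi*(1.92/2)^2 = 2.89529179 mm^2
v_feed = 4.87032 / 2.89529179 = 1.682152 mm/s


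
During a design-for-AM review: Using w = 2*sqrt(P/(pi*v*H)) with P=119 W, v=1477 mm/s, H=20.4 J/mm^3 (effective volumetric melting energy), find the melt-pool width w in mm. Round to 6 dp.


w = 2*sqrt(119/(pi*1477*20.4)) = 0.070913 mm


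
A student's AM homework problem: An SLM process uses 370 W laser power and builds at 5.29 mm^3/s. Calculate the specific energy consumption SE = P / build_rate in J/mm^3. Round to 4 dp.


SE = 370 / 5.29 = 69.9433 J/mm^3


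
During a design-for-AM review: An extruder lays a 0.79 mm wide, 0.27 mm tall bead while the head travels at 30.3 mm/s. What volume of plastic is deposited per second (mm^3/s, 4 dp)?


Rate = 0.79 * 0.27 * 30.3 = 6.463 mm^3/s


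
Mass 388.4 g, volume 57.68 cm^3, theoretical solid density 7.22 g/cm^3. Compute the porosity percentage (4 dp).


rho_part = 388.4 / 57.68 = 6.73370319 g/cm^3
Porosity = (1 - 6.73370319/7.22)*100 = 6.7354 %


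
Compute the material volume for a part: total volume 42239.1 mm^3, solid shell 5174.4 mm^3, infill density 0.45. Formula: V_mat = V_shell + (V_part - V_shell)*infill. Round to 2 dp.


V_infill = (42239.1 - 5174.4) * 0.45 = 16679.12
V_total = 5174.4 + 16679.12 = 21853.52 mm^3


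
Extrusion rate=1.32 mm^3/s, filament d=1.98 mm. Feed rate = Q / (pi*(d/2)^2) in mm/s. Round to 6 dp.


A = pi*(1.98/2)^2 = 3.079075
v = 1.32 / 3.079075 = 0.4287 mm/s


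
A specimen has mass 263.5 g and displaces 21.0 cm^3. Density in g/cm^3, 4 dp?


rho = 263.5 / 21.0 = 12.5476 g/cm^3


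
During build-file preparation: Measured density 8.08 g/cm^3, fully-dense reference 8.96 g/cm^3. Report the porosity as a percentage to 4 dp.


Porosity = (1-8.08/8.96)*100 = 9.8214 %


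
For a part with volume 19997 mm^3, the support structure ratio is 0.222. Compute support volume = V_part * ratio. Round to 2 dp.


V_support = 19997 * 0.222 = 4439.33 mm^3


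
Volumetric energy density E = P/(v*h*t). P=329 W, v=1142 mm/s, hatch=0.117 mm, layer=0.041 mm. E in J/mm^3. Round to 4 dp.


E = 329 / (1142*0.117*0.041) = 60.0565 J/mm^3


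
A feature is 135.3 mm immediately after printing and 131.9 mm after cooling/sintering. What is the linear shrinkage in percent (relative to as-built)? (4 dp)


Shrinkage = ((135.3-131.9)/135.3)*100 = 2.5129 %


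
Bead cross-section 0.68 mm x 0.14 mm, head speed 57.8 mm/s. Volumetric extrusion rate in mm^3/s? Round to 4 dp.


Rate = 0.68 * 0.14 * 57.8 = 5.5026 mm^3/s


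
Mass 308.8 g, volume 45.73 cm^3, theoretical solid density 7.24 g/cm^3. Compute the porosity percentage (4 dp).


rho_part = 308.8 / 45.73 = 6.75267877 g/cm^3
Porosity = (1 - 6.75267877/7.24)*100 = 6.731 %


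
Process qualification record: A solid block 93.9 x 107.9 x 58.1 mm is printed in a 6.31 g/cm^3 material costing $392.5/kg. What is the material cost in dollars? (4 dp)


V = 93.9 * 107.9 * 58.1 = 588658.161 mm^3 = 588.658161 cm^3
Mass = 588.658161 * 6.31 / 1000 = 3.714433 kg
Cost = 3.714433 * 392.5 = 1457.915 $


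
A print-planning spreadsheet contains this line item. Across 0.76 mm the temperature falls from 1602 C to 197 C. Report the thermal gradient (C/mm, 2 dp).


G = (1602-197)/0.76 = 1848.68 C/mm


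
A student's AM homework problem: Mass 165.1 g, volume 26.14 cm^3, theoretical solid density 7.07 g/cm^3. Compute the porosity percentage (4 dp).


rho_part = 165.1 / 26.14 = 6.31599082 g/cm^3
Porosity = (1 - 6.31599082/7.07)*100 = 10.6649 %


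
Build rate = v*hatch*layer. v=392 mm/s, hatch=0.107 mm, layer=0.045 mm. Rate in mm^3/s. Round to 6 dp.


Rate = 392 * 0.107 * 0.045 = 1.88748 mm^3/s


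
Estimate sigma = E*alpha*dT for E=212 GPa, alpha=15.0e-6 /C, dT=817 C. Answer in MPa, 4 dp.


sigma = 212*1000 * 15.0e-6 * 817 = 2598.06 MPa


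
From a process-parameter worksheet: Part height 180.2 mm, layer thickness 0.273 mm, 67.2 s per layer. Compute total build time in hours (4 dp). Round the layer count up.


Layers = ceil(180.2/0.273) = 661
t = 661 * 67.2 / 3600 = 12.3387 hrs


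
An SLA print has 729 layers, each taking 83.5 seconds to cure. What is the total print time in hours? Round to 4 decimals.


t = 729 * 83.5 / 3600 = 16.9088 hrs


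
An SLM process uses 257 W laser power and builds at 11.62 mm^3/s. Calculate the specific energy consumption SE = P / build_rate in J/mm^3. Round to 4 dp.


SE = 257 / 11.62 = 22.117 J/mm^3


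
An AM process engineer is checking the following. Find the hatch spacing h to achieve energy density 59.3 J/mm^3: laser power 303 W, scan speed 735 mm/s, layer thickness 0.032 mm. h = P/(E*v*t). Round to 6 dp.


h = 303 / (59.3*735*0.032) = 0.217245 mm


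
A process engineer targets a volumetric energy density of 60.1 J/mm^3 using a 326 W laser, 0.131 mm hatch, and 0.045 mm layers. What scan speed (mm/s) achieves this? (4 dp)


v = 326 / (60.1*0.131*0.045) = 920.1515 mm/s


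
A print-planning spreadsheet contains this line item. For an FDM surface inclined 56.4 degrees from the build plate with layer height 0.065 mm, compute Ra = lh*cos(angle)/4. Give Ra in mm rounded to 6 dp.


Ra = 0.065 * cos(56.4) / 4 = 0.008993 mm


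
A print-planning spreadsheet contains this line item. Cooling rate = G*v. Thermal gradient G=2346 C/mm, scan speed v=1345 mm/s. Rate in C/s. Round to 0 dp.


CR = 2346 * 1345 = 3155370 C/s


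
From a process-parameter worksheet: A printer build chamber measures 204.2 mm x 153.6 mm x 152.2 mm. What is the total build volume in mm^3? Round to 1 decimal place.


V = 204.2 * 153.6 * 152.2 = 4773771.3 mm^3


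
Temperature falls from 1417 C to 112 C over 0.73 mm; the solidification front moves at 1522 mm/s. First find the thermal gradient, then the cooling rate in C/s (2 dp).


G = (1417-112)/0.73 = 1787.67123288 C/mm
CR = 1787.67123288 * 1522 = 2720835.62 C/s


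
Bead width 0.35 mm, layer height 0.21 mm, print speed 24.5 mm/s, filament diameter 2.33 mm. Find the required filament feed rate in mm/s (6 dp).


Q = 0.35 * 0.21 * 24.5 = 1.80075 mm^3/s
A_fil = pi*(2.33/2)^2 = 4.26384809 mm^2
v_feed = 1.80075 / 4.26384809 = 0.42233 mm/s


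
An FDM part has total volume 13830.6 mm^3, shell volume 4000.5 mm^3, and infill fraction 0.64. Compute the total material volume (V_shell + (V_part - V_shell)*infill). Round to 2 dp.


V_infill = (13830.6 - 4000.5) * 0.64 = 6291.26
V_total = 4000.5 + 6291.26 = 10291.76 mm^3


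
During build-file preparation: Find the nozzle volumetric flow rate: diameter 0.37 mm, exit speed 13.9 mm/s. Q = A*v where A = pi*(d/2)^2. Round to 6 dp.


A = pi*(0.37/2)^2 = 0.10752101 mm^2
Q = 0.10752101 * 13.9 = 1.494542 mm^3/s


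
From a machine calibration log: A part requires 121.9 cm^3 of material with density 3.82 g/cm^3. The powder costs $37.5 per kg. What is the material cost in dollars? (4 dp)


Mass = 121.9*3.82/1000 = 0.465658 kg
Cost = 0.465658 * 37.5 = 17.4622 $


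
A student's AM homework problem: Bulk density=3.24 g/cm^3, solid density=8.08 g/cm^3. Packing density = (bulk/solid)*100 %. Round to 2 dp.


Packing = (3.24/8.08)*100 = 40.1 %


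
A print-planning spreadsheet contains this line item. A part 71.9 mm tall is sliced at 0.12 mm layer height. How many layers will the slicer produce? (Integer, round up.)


Layers = ceil(71.9/0.12) = 600


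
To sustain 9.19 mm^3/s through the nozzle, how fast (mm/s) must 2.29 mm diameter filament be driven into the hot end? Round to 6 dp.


A = pi*(2.29/2)^2 = 4.118707
v = 9.19 / 4.118707 = 2.231283 mm/s


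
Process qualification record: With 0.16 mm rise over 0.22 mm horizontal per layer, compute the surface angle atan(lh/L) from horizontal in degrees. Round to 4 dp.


angle = atan(0.16/0.22) = 36.0274 degrees


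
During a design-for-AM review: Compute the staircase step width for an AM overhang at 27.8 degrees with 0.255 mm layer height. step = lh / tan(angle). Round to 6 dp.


step = 0.255 / tan(27.8) = 0.483651 mm


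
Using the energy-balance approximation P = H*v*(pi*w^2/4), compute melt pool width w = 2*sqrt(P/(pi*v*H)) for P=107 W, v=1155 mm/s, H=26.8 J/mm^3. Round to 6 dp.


w = 2*sqrt(107/(pi*1155*26.8)) = 0.066342 mm


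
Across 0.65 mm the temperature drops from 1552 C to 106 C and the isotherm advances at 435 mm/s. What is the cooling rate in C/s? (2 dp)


G = (1552-106)/0.65 = 2224.61538462 C/mm
CR = 2224.61538462 * 435 = 967707.69 C/s


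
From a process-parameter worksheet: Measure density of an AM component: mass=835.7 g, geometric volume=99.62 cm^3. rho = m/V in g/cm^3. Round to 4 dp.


rho = 835.7 / 99.62 = 8.3889 g/cm^3


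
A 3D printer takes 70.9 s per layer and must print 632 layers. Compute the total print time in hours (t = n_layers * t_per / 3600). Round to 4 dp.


t = 632 * 70.9 / 3600 = 12.4469 hrs


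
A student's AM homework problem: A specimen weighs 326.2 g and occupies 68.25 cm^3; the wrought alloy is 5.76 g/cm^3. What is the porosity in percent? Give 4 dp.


rho_part = 326.2 / 68.25 = 4.77948718 g/cm^3
Porosity = (1 - 4.77948718/5.76)*100 = 17.0228 %


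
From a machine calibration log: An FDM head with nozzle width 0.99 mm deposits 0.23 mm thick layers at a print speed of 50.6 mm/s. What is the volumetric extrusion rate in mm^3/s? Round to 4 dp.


Rate = 0.99 * 0.23 * 50.6 = 11.5216 mm^3/s


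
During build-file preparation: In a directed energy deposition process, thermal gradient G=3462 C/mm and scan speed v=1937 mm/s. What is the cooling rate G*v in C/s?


CR = 3462 * 1937 = 6705894 C/s


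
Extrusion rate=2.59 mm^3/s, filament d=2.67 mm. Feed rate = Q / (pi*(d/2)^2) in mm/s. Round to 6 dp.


A = pi*(2.67/2)^2 = 5.599025
v = 2.59 / 5.599025 = 0.462581 mm/s


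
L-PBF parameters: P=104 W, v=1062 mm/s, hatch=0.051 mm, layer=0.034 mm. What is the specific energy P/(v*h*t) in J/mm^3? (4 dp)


Build rate = 1062 * 0.051 * 0.034 = 1.841508 mm^3/s
SE = 104 / 1.841508 = 56.4755 J/mm^3


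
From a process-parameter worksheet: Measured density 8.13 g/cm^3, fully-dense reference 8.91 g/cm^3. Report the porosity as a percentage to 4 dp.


Porosity = (1-8.13/8.91)*100 = 8.7542 %


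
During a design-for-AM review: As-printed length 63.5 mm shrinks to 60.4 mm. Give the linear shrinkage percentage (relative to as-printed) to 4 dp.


Shrinkage = ((63.5-60.4)/63.5)*100 = 4.8819 %


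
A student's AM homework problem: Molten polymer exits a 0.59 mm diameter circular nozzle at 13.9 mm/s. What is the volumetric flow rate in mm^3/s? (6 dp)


A = pi*(0.59/2)^2 = 0.2733971 mm^2
Q = 0.2733971 * 13.9 = 3.80022 mm^3/s


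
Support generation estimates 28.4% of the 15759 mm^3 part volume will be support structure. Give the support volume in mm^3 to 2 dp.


V_support = 15759 * 0.284 = 4475.56 mm^3


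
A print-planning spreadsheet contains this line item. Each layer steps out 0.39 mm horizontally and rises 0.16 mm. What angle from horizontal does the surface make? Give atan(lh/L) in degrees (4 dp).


angle = atan(0.16/0.39) = 22.3062 degrees


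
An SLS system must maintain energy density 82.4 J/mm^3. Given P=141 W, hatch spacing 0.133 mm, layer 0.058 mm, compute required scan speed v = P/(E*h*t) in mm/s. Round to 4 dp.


v = 141 / (82.4*0.133*0.058) = 221.8259 mm/s


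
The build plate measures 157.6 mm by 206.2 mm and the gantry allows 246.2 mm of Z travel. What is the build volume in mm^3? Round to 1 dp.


V = 157.6 * 206.2 * 246.2 = 8000790.9 mm^3


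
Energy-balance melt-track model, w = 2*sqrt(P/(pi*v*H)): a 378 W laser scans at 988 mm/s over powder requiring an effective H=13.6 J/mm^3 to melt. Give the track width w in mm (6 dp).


w = 2*sqrt(378/(pi*988*13.6)) = 0.189257 mm


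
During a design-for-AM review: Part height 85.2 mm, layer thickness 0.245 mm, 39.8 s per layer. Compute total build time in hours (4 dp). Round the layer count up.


Layers = ceil(85.2/0.245) = 348
t = 348 * 39.8 / 3600 = 3.8473 hrs


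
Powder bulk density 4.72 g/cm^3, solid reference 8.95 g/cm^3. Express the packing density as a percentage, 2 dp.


Packing = (4.72/8.95)*100 = 52.74 %


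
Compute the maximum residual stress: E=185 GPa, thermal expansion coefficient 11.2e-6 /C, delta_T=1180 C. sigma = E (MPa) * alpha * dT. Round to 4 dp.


sigma = 185*1000 * 11.2e-6 * 1180 = 2444.96 MPa


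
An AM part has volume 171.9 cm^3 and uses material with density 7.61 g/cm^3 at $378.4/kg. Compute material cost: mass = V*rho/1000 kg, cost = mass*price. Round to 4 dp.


Mass = 171.9*7.61/1000 = 1.308159 kg
Cost = 1.308159 * 378.4 = 495.0074 $


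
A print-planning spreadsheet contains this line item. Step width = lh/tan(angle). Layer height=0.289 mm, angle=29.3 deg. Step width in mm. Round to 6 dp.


step = 0.289 / tan(29.3) = 0.514992 mm


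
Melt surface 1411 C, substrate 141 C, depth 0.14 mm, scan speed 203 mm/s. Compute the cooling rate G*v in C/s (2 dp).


G = (1411-141)/0.14 = 9071.42857143 C/mm
CR = 9071.42857143 * 203 = 1841500.0 C/s


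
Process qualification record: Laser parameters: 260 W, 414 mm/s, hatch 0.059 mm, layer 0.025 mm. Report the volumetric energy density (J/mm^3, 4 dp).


E = 260 / (414*0.059*0.025) = 425.7758 J/mm^3


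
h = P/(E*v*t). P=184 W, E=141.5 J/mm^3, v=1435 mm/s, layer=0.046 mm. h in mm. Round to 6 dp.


h = 184 / (141.5*1435*0.046) = 0.019699 mm


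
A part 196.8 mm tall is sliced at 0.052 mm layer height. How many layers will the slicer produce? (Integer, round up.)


Layers = ceil(196.8/0.052) = 3785


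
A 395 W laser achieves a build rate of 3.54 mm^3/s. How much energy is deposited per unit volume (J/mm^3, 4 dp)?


SE = 395 / 3.54 = 111.5819 J/mm^3


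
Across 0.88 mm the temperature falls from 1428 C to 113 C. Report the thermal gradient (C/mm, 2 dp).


G = (1428-113)/0.88 = 1494.32 C/mm


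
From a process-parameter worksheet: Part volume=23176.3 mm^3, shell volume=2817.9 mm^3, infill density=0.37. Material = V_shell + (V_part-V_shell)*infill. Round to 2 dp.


V_infill = (23176.3 - 2817.9) * 0.37 = 7532.61
V_total = 2817.9 + 7532.61 = 10350.51 mm^3


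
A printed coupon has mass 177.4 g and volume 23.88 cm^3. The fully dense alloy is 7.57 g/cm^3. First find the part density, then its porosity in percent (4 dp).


rho_part = 177.4 / 23.88 = 7.42881072 g/cm^3
Porosity = (1 - 7.42881072/7.57)*100 = 1.8651 %


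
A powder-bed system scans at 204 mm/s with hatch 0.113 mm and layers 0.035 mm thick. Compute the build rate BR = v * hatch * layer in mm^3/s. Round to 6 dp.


Rate = 204 * 0.113 * 0.035 = 0.80682 mm^3/s


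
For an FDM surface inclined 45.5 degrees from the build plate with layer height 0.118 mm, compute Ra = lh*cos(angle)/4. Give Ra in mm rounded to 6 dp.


Ra = 0.118 * cos(45.5) / 4 = 0.020677 mm


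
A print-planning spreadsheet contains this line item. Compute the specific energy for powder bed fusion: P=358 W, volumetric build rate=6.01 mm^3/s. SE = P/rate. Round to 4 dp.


SE = 358 / 6.01 = 59.5674 J/mm^3


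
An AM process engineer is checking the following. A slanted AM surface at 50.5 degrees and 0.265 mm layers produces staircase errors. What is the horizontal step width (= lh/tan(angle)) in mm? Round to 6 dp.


step = 0.265 / tan(50.5) = 0.218449 mm


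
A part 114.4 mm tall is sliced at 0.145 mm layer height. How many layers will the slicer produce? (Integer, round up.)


Layers = ceil(114.4/0.145) = 789


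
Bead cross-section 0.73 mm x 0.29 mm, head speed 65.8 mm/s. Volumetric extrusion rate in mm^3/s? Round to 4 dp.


Rate = 0.73 * 0.29 * 65.8 = 13.9299 mm^3/s


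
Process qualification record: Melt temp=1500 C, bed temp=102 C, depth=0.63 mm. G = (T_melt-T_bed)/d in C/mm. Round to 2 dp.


G = (1500-102)/0.63 = 2219.05 C/mm


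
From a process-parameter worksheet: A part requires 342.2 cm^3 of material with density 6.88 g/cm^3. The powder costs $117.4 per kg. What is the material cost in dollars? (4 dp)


Mass = 342.2*6.88/1000 = 2.354336 kg
Cost = 2.354336 * 117.4 = 276.399 $


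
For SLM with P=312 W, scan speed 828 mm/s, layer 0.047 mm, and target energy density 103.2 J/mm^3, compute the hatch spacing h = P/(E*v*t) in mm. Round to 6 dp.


h = 312 / (103.2*828*0.047) = 0.077687 mm


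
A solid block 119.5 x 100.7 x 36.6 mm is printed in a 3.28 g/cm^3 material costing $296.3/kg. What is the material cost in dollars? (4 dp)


V = 119.5 * 100.7 * 36.6 = 440431.59 mm^3 = 440.43159 cm^3
Mass = 440.43159 * 3.28 / 1000 = 1.44461562 kg
Cost = 1.44461562 * 296.3 = 428.0396 $


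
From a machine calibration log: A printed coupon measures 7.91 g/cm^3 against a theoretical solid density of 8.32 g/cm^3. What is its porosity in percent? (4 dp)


Porosity = (1-7.91/8.32)*100 = 4.9279 %


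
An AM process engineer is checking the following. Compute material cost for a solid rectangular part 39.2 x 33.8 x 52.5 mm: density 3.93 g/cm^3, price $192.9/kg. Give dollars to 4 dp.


V = 39.2 * 33.8 * 52.5 = 69560.4 mm^3 = 69.5604 cm^3
Mass = 69.5604 * 3.93 / 1000 = 0.27337237 kg
Cost = 0.27337237 * 192.9 = 52.7335 $


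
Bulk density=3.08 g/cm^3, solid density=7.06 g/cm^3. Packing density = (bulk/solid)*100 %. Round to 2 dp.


Packing = (3.08/7.06)*100 = 43.63 %


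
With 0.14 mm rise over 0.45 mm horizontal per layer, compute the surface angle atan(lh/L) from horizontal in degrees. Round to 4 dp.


angle = atan(0.14/0.45) = 17.2815 degrees


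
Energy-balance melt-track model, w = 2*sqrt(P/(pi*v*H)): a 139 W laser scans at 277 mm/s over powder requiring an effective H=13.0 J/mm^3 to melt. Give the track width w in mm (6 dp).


w = 2*sqrt(139/(pi*277*13.0)) = 0.221692 mm


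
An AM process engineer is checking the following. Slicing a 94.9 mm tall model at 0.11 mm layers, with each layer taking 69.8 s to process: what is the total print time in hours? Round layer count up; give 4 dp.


Layers = ceil(94.9/0.11) = 863
t = 863 * 69.8 / 3600 = 16.7326 hrs


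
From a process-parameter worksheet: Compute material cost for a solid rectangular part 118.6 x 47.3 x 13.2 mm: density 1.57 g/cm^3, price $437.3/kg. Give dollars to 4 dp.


V = 118.6 * 47.3 * 13.2 = 74049.096 mm^3 = 74.049096 cm^3
Mass = 74.049096 * 1.57 / 1000 = 0.11625708 kg
Cost = 0.11625708 * 437.3 = 50.8392 $


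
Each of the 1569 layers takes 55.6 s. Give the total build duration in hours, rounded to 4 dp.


t = 1569 * 55.6 / 3600 = 24.2323 hrs


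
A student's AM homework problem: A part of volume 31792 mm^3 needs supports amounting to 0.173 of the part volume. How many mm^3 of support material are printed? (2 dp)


V_support = 31792 * 0.173 = 5500.02 mm^3


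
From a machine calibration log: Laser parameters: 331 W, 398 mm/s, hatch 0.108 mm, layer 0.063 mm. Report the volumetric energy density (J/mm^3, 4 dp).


E = 331 / (398*0.108*0.063) = 122.2308 J/mm^3


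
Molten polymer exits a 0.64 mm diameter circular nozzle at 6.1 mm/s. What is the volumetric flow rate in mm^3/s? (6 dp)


A = pi*(0.64/2)^2 = 0.32169909 mm^2
Q = 0.32169909 * 6.1 = 1.962364 mm^3/s


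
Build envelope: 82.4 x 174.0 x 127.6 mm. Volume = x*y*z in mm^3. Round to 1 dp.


V = 82.4 * 174.0 * 127.6 = 1829477.8 mm^3


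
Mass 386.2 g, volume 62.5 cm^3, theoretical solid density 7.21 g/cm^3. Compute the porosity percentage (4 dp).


rho_part = 386.2 / 62.5 = 6.1792 g/cm^3
Porosity = (1 - 6.1792/7.21)*100 = 14.2968 %


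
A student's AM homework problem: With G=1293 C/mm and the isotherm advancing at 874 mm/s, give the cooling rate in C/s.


CR = 1293 * 874 = 1130082 C/s


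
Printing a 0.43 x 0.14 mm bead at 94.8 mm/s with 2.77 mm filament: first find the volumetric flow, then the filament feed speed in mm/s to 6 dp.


Q = 0.43 * 0.14 * 94.8 = 5.70696 mm^3/s
A_fil = pi*(2.77/2)^2 = 6.02628157 mm^2
v_feed = 5.70696 / 6.02628157 = 0.947012 mm/s


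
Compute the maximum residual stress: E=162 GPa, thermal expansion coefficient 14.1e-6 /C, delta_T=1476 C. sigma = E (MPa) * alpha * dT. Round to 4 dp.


sigma = 162*1000 * 14.1e-6 * 1476 = 3371.4792 MPa


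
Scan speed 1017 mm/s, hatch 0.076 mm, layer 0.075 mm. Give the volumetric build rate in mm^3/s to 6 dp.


Rate = 1017 * 0.076 * 0.075 = 5.7969 mm^3/s


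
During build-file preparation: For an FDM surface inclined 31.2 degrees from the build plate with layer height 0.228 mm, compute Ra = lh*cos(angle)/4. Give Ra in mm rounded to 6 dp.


Ra = 0.228 * cos(31.2) / 4 = 0.048756 mm


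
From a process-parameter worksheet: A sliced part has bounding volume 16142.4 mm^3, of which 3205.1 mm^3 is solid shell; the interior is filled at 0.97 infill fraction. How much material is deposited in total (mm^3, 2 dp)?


V_infill = (16142.4 - 3205.1) * 0.97 = 12549.18
V_total = 3205.1 + 12549.18 = 15754.28 mm^3


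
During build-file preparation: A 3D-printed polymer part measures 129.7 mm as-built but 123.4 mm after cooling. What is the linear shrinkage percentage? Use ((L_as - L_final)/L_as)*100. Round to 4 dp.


Shrinkage = ((129.7-123.4)/129.7)*100 = 4.8574 %


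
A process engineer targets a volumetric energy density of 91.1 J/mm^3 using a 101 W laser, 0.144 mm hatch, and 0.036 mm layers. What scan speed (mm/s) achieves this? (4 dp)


v = 101 / (91.1*0.144*0.036) = 213.8642 mm/s


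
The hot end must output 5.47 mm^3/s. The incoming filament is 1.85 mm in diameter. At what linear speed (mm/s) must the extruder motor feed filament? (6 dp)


A = pi*(1.85/2)^2 = 2.688025
v = 5.47 / 2.688025 = 2.034951 mm/s


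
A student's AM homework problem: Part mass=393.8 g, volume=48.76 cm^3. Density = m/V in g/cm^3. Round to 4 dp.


rho = 393.8 / 48.76 = 8.0763 g/cm^3


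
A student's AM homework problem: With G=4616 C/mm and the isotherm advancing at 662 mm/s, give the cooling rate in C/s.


CR = 4616 * 662 = 3055792 C/s


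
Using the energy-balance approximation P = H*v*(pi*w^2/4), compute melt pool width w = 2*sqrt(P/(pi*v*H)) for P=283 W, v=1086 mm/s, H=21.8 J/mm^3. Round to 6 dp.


w = 2*sqrt(283/(pi*1086*21.8)) = 0.123369 mm


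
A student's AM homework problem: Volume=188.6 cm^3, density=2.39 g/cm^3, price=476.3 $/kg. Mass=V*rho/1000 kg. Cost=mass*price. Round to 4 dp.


Mass = 188.6*2.39/1000 = 0.450754 kg
Cost = 0.450754 * 476.3 = 214.6941 $


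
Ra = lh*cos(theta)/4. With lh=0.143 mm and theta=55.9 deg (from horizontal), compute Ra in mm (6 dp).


Ra = 0.143 * cos(55.9) / 4 = 0.020043 mm


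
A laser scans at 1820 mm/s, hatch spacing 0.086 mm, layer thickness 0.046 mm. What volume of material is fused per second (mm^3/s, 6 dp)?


Rate = 1820 * 0.086 * 0.046 = 7.19992 mm^3/s


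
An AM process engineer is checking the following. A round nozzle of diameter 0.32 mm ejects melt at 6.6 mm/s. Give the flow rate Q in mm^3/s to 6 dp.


A = pi*(0.32/2)^2 = 0.08042477 mm^2
Q = 0.08042477 * 6.6 = 0.530803 mm^3/s


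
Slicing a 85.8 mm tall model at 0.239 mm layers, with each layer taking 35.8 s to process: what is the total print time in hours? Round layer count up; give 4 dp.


Layers = ceil(85.8/0.239) = 359
t = 359 * 35.8 / 3600 = 3.5701 hrs


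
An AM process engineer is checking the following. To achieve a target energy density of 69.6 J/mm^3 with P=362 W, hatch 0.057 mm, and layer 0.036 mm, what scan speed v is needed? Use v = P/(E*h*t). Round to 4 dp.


v = 362 / (69.6*0.057*0.036) = 2534.6732 mm/s


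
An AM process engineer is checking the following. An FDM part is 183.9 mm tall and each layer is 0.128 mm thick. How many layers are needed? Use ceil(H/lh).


Layers = ceil(183.9/0.128) = 1437


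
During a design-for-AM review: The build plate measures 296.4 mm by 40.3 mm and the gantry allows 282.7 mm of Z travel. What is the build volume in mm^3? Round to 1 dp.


V = 296.4 * 40.3 * 282.7 = 3376828.9 mm^3


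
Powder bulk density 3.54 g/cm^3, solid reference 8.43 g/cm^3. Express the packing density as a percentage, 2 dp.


Packing = (3.54/8.43)*100 = 41.99 %


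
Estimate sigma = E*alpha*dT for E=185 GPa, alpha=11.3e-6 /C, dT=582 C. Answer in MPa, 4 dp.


sigma = 185*1000 * 11.3e-6 * 582 = 1216.671 MPa


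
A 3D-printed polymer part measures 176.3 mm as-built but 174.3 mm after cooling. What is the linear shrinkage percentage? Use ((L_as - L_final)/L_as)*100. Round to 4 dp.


Shrinkage = ((176.3-174.3)/176.3)*100 = 1.1344 %


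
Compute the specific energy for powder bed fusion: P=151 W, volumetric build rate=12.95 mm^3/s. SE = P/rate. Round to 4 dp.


SE = 151 / 12.95 = 11.6602 J/mm^3


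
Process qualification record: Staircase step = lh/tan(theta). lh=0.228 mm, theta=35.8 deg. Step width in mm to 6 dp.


step = 0.228 / tan(35.8) = 0.31613 mm


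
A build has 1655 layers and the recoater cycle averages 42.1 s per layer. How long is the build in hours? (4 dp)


t = 1655 * 42.1 / 3600 = 19.3543 hrs


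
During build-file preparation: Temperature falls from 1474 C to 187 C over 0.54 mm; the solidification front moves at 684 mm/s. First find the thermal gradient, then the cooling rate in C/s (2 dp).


G = (1474-187)/0.54 = 2383.33333333 C/mm
CR = 2383.33333333 * 684 = 1630200.0 C/s


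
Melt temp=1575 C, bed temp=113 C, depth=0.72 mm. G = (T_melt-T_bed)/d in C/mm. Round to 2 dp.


G = (1575-113)/0.72 = 2030.56 C/mm


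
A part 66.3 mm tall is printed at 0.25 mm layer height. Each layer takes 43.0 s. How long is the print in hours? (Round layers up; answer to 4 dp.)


Layers = ceil(66.3/0.25) = 266
t = 266 * 43.0 / 3600 = 3.1772 hrs


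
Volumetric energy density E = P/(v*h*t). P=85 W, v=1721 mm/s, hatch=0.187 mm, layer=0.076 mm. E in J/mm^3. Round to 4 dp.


E = 85 / (1721*0.187*0.076) = 3.4752 J/mm^3


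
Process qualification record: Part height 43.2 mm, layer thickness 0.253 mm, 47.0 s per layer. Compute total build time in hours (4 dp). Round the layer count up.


Layers = ceil(43.2/0.253) = 171
t = 171 * 47.0 / 3600 = 2.2325 hrs


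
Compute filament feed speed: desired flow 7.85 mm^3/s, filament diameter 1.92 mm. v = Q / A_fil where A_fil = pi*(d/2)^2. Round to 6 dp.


A = pi*(1.92/2)^2 = 2.895292
v = 7.85 / 2.895292 = 2.711298 mm/s


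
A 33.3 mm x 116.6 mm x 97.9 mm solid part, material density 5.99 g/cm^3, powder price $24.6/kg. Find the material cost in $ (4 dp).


V = 33.3 * 116.6 * 97.9 = 380124.162 mm^3 = 380.124162 cm^3
Mass = 380.124162 * 5.99 / 1000 = 2.27694373 kg
Cost = 2.27694373 * 24.6 = 56.0128 $


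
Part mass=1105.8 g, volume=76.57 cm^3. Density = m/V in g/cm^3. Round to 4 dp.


rho = 1105.8 / 76.57 = 14.4417 g/cm^3


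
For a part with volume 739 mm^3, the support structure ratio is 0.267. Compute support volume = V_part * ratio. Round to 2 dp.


V_support = 739 * 0.267 = 197.31 mm^3


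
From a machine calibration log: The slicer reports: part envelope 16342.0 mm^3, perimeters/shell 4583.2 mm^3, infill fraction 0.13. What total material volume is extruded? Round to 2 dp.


V_infill = (16342.0 - 4583.2) * 0.13 = 1528.64
V_total = 4583.2 + 1528.64 = 6111.84 mm^3


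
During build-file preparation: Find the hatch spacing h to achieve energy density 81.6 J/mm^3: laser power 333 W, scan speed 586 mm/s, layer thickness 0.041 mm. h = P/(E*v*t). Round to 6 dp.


h = 333 / (81.6*586*0.041) = 0.169853 mm


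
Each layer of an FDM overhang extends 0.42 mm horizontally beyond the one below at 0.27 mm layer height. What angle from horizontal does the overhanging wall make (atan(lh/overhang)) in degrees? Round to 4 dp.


angle = atan(0.27/0.42) = 32.7352 degrees


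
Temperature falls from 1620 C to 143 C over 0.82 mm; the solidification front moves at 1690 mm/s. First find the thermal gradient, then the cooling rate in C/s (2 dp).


G = (1620-143)/0.82 = 1801.2195122 C/mm
CR = 1801.2195122 * 1690 = 3044060.98 C/s


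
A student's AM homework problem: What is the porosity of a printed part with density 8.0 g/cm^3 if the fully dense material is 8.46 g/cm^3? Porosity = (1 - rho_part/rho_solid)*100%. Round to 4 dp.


Porosity = (1-8.0/8.46)*100 = 5.4374 %


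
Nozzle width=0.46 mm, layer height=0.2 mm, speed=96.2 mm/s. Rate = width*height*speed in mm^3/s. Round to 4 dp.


Rate = 0.46 * 0.2 * 96.2 = 8.8504 mm^3/s


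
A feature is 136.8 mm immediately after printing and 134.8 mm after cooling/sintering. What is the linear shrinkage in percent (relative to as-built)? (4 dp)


Shrinkage = ((136.8-134.8)/136.8)*100 = 1.462 %


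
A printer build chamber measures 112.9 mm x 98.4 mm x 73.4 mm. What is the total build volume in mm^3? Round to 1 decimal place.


V = 112.9 * 98.4 * 73.4 = 815427.0 mm^3


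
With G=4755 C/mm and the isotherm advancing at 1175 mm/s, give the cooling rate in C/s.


CR = 4755 * 1175 = 5587125 C/s


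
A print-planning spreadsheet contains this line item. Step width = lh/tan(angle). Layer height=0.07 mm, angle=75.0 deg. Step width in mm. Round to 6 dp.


step = 0.07 / tan(75.0) = 0.018756 mm
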